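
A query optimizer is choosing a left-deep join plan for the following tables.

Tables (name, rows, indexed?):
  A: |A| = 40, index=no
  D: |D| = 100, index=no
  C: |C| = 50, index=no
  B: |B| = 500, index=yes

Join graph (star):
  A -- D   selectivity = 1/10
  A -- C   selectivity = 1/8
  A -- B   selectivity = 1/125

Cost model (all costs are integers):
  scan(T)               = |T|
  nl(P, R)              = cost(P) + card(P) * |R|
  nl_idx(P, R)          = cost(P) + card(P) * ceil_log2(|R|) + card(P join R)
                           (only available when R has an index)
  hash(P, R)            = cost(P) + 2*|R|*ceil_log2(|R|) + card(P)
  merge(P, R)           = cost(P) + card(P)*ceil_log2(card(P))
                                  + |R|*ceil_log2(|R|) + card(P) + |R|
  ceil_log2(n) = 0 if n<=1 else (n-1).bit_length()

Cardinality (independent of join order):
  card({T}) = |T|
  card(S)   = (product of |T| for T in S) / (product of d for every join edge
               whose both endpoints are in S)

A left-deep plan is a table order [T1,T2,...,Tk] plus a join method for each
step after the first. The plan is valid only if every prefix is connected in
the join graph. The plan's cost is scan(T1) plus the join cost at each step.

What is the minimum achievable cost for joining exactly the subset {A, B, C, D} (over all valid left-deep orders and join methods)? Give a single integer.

Selinger DP over subsets of {A,B,C,D}:
  {A}: scan cost=40, card=40
  {D}: scan cost=100, card=100
  {C}: scan cost=50, card=50
  {B}: scan cost=500, card=500
  {AD}: card=400; try (A,hash)→680, (D,merge)→1120, (A,merge)→1180, (D,hash)→1480, (D,nl)→4040, (A,nl)→4100; best=680 via (A,hash)
  {AC}: card=250; try (A,hash)→580, (C,merge)→670, (C,hash)→680, (A,merge)→680, (C,nl)→2040, (A,nl)→2050; best=580 via (A,hash)
  {AB}: card=160; try (B,nl_idx)→560, (A,hash)→1480, (B,merge)→5320, (A,merge)→5780, (B,hash)→9080, (B,nl)→20040 …(+1); best=560 via (B,nl_idx)
  {ACD}: card=2500; try (C,hash)→1680, (D,hash)→2230, (D,merge)→3630, (C,merge)→5030, (C,nl)→20680, (D,nl)→25580; best=1680 via (C,hash)
  {ABD}: card=1600; try (D,hash)→2120, (D,merge)→2800, (B,nl_idx)→5880, (B,merge)→9680, (B,hash)→10080, (D,nl)→16560 …(+1); best=2120 via (D,hash)
  {ABC}: card=1000; try (C,hash)→1320, (C,merge)→2350, (B,nl_idx)→3830, (B,merge)→7830, (C,nl)→8560, (B,hash)→9830 …(+1); best=1320 via (C,hash)
  {ABCD}: card=10000; try (D,hash)→3720, (C,hash)→4320, (D,merge)→13120, (B,hash)→13180, (C,merge)→21670, (B,nl_idx)→34180 …(+4); best=3720 via (D,hash)

3720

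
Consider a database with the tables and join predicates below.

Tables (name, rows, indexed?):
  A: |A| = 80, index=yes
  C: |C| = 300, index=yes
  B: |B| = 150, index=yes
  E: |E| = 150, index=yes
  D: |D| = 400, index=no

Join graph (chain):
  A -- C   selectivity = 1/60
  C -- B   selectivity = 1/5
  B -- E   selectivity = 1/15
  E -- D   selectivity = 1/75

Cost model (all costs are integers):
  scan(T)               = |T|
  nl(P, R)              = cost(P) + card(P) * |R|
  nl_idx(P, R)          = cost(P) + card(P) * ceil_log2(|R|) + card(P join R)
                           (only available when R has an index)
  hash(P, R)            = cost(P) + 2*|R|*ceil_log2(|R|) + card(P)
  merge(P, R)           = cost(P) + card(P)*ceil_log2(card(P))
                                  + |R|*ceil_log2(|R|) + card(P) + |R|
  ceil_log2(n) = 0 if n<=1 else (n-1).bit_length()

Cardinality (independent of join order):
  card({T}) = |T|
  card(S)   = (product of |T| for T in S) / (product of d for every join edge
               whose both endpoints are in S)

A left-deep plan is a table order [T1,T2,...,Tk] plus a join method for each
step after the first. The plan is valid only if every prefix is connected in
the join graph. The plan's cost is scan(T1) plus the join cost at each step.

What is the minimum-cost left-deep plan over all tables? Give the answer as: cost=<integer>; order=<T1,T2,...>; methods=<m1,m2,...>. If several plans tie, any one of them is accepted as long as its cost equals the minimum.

Selinger DP (subsets sized 1..n):
  {A}: scan cost=80, card=80
  {C}: scan cost=300, card=300
  {B}: scan cost=150, card=150
  {E}: scan cost=150, card=150
  {D}: scan cost=400, card=400
  {AC}: card=400; try (C,nl_idx)→1200, (A,hash)→1720, (A,nl_idx)→2800, (C,merge)→3720, (A,merge)→3940, (C,hash)→5560 …(+2); best=1200 via (C,nl_idx)
  {BC}: card=9000; try (B,hash)→3000, (C,merge)→4500, (B,merge)→4650, (C,hash)→5700, (C,nl_idx)→10500, (B,nl_idx)→11700 …(+2); best=3000 via (B,hash)
  {BE}: card=1500; try (E,hash)→2700, (B,hash)→2700, (E,merge)→2850, (E,nl_idx)→2850, (B,merge)→2850, (B,nl_idx)→2850 …(+2); best=2700 via (E,hash)
  {DE}: card=800; try (E,hash)→3200, (E,nl_idx)→4400, (D,merge)→5500, (E,merge)→5750, (D,hash)→7500, (D,nl)→60150 …(+1); best=3200 via (E,hash)
  {ABC}: card=12000; try (B,hash)→4000, (B,merge)→6550, (A,hash)→13120, (B,nl_idx)→16400, (B,nl)→61200, (A,nl_idx)→78000 …(+2); best=4000 via (B,hash)
  {BCE}: card=90000; try (C,hash)→9600, (E,hash)→14400, (C,merge)→23700, (C,nl_idx)→106200, (E,merge)→139350, (E,nl_idx)→165000 …(+2); best=9600 via (C,hash)
  {BDE}: card=8000; try (B,hash)→6400, (D,hash)→11400, (B,merge)→13350, (B,nl_idx)→17600, (D,merge)→24700, (B,nl)→123200 …(+1); best=6400 via (B,hash)
  {ABCE}: card=120000; try (E,hash)→18400, (A,hash)→100720, (E,merge)→185350, (E,nl_idx)→220000, (A,nl_idx)→759600, (A,merge)→1630240 …(+2); best=18400 via (E,hash)
  {BCDE}: card=480000; try (C,hash)→19800, (D,hash)→106800, (C,merge)→121400, (C,nl_idx)→558400, (D,merge)→1633600, (C,nl)→2406400 …(+1); best=19800 via (C,hash)
  {ABCDE}: card=640000; try (D,hash)→145600, (A,hash)→500920, (D,merge)→2182400, (A,nl_idx)→4019800, (A,merge)→9620440, (A,nl)→38419800 …(+1); best=145600 via (D,hash)

cost=145600; order=A,C,B,E,D; methods=nl_idx,hash,hash,hash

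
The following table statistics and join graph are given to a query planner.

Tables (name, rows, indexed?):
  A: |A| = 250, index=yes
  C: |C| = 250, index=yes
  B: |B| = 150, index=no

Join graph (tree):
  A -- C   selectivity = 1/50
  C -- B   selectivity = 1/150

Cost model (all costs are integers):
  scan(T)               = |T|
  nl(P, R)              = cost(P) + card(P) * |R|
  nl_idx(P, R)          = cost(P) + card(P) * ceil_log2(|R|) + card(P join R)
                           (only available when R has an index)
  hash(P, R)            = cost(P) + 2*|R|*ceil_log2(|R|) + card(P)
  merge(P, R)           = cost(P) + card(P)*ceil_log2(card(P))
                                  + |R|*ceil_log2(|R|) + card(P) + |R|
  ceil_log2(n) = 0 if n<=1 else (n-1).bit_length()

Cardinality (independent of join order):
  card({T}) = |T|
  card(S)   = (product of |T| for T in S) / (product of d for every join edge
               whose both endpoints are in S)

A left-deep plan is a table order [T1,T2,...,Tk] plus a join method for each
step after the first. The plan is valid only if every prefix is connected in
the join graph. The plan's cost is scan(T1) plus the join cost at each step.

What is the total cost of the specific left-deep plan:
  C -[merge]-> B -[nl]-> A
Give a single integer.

66350

step 1: scan C: cost=250, card=250
step 2: join B via merge
    card(P join B) = 250*150/(150) = 250
    cost = 250 + 250*8 + 150*8 + 250 + 150 = 3850
step 3: join A via nl
    card(P join A) = 250*250/(50) = 1250
    cost = 3850 + 250*250 = 66350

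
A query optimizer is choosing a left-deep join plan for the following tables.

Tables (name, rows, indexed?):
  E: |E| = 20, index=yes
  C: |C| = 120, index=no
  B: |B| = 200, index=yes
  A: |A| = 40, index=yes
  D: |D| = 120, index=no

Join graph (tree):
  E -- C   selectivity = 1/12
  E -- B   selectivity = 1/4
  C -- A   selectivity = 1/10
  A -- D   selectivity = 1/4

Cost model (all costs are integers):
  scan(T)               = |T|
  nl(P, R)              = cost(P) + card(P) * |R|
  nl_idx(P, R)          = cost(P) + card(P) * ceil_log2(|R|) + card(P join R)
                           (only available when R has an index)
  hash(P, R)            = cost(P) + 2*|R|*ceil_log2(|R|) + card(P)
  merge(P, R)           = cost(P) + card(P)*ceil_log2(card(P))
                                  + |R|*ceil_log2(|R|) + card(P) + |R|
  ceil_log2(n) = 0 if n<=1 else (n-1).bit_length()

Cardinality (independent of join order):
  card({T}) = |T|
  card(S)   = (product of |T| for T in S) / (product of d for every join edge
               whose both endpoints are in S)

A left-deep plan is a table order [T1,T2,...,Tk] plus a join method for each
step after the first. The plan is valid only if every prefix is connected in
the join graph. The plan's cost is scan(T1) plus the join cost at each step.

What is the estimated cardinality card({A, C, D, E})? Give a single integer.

Tables in S: A(40), C(120), D(120), E(20)
Edges inside S: E-C(d=12), C-A(d=10), A-D(d=4)
numerator = 40 * 120 * 120 * 20 = 11520000
denominator = 12 * 10 * 4 = 480
card(S) = 11520000 / 480 = 24000

24000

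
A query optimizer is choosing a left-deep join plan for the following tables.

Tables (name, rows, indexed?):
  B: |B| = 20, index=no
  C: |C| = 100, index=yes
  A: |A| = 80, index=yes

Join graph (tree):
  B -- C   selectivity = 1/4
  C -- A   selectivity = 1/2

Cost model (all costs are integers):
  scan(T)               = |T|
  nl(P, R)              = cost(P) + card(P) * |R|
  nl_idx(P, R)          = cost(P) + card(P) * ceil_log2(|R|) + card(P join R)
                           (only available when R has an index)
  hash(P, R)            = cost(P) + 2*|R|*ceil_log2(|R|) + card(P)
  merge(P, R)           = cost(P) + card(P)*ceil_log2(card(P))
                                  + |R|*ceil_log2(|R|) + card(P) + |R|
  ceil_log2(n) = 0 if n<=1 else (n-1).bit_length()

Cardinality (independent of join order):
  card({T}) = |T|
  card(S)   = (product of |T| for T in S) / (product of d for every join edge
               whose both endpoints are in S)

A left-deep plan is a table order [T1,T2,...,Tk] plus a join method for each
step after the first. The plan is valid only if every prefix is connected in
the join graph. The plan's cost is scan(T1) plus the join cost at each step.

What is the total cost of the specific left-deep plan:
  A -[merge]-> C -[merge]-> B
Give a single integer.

step 1: scan A: cost=80, card=80
step 2: join C via merge
    card(P join C) = 80*100/(2) = 4000
    cost = 80 + 80*7 + 100*7 + 80 + 100 = 1520
step 3: join B via merge
    card(P join B) = 4000*20/(4) = 20000
    cost = 1520 + 4000*12 + 20*5 + 4000 + 20 = 53640

53640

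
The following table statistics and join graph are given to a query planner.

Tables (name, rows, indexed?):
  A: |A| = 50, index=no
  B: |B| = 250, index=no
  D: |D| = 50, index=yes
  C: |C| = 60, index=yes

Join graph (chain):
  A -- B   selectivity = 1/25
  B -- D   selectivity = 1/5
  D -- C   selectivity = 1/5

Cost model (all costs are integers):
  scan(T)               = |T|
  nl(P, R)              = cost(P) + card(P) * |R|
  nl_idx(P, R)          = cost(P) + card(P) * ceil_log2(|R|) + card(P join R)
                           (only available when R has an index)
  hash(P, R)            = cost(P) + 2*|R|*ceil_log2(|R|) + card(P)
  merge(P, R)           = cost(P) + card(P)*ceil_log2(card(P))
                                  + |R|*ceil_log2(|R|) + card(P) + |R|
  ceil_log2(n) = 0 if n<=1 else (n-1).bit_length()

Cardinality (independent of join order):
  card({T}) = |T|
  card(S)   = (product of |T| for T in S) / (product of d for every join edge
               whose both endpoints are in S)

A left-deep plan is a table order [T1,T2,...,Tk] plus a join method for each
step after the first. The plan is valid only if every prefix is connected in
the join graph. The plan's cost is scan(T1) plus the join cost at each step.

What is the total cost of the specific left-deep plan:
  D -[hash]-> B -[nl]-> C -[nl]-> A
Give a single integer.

1654100

step 1: scan D: cost=50, card=50
step 2: join B via hash
    card(P join B) = 50*250/(5) = 2500
    cost = 50 + 2*250*8 + 50 = 4100
step 3: join C via nl
    card(P join C) = 2500*60/(5) = 30000
    cost = 4100 + 2500*60 = 154100
step 4: join A via nl
    card(P join A) = 30000*50/(25) = 60000
    cost = 154100 + 30000*50 = 1654100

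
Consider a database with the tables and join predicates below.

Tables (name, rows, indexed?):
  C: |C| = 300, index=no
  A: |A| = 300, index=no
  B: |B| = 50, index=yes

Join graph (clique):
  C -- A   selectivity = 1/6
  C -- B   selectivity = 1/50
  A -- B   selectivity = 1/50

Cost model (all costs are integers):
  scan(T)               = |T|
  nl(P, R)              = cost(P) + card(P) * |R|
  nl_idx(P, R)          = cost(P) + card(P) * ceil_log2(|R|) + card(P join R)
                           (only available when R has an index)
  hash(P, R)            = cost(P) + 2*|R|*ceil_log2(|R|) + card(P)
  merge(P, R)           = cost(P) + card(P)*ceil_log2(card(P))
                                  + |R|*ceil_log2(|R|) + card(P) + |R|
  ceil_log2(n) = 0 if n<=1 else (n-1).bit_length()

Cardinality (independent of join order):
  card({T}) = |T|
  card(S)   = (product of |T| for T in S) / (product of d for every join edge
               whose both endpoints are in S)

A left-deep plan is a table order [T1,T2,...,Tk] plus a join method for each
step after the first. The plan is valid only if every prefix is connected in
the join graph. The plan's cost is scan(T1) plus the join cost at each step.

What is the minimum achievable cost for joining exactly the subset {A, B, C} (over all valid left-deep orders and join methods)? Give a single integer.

6900

Selinger DP over subsets of {A,B,C}:
  {C}: scan cost=300, card=300
  {A}: scan cost=300, card=300
  {B}: scan cost=50, card=50
  {AC}: card=15000; try (C,hash)→6000, (A,hash)→6000, (C,merge)→6300, (A,merge)→6300, (C,nl)→90300, (A,nl)→90300; best=6000 via (C,hash)
  {BC}: card=300; try (B,hash)→1200, (B,nl_idx)→2400, (C,merge)→3400, (B,merge)→3650, (C,hash)→5500, (C,nl)→15050 …(+1); best=1200 via (B,hash)
  {AB}: card=300; try (B,hash)→1200, (B,nl_idx)→2400, (A,merge)→3400, (B,merge)→3650, (A,hash)→5500, (A,nl)→15050 …(+1); best=1200 via (B,hash)
  {ABC}: card=300; try (C,hash)→6900, (A,hash)→6900, (C,merge)→7200, (A,merge)→7200, (B,hash)→21600, (C,nl)→91200 …(+4); best=6900 via (C,hash)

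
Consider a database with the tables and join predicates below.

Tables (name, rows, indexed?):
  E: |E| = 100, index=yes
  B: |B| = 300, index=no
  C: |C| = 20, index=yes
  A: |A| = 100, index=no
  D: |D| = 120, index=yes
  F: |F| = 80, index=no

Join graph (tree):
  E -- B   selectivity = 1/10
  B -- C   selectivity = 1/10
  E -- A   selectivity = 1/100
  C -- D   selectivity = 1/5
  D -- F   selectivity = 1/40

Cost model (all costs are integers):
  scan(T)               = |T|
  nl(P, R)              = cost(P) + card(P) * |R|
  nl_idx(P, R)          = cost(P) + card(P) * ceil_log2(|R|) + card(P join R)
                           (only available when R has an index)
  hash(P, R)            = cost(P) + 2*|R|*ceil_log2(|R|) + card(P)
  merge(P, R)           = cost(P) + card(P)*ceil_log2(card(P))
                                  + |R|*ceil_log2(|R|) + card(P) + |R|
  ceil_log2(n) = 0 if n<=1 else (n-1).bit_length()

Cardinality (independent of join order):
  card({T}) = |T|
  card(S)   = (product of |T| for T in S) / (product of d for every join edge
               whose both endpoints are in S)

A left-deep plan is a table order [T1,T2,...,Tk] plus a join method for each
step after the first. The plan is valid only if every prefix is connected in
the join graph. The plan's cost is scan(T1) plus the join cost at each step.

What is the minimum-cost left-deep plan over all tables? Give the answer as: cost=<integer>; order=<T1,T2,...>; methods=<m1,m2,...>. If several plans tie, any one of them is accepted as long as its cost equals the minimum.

Selinger DP (subsets sized 1..n):
  {E}: scan cost=100, card=100
  {B}: scan cost=300, card=300
  {C}: scan cost=20, card=20
  {A}: scan cost=100, card=100
  {D}: scan cost=120, card=120
  {F}: scan cost=80, card=80
  {BE}: card=3000; try (E,hash)→2000, (B,merge)→3900, (E,merge)→4100, (E,nl_idx)→5400, (B,hash)→5600, (B,nl)→30100 …(+1); best=2000 via (E,hash)
  {AE}: card=100; try (E,nl_idx)→900, (E,hash)→1600, (A,hash)→1600, (E,merge)→1700, (A,merge)→1700, (E,nl)→10100 …(+1); best=900 via (E,nl_idx)
  {BC}: card=600; try (C,hash)→800, (C,nl_idx)→2400, (B,merge)→3140, (C,merge)→3420, (B,hash)→5440, (B,nl)→6020 …(+1); best=800 via (C,hash)
  {CD}: card=480; try (C,hash)→440, (D,nl_idx)→640, (D,merge)→1100, (C,merge)→1200, (C,nl_idx)→1200, (D,hash)→1720 …(+2); best=440 via (C,hash)
  {DF}: card=240; try (D,nl_idx)→880, (F,hash)→1360, (D,merge)→1680, (F,merge)→1720, (D,hash)→1840, (D,nl)→9680 …(+1); best=880 via (D,nl_idx)
  {BCE}: card=6000; try (E,hash)→2800, (C,hash)→5200, (E,merge)→8200, (E,nl_idx)→11000, (C,nl_idx)→23000, (C,merge)→41120 …(+2); best=2800 via (E,hash)
  {ABE}: card=3000; try (B,merge)→4700, (B,hash)→6400, (A,hash)→6400, (B,nl)→30900, (A,merge)→41800, (A,nl)→302000; best=4700 via (B,merge)
  {BCD}: card=14400; try (D,hash)→3080, (B,hash)→6320, (B,merge)→8240, (D,merge)→8360, (D,nl_idx)→19400, (D,nl)→72800 …(+1); best=3080 via (D,hash)
  {CDF}: card=960; try (C,hash)→1320, (F,hash)→2040, (C,nl_idx)→3040, (C,merge)→3160, (C,nl)→5680, (F,merge)→5880 …(+1); best=1320 via (C,hash)
  {ABCE}: card=6000; try (C,hash)→7900, (A,hash)→10200, (C,nl_idx)→25700, (C,merge)→43820, (C,nl)→64700, (A,merge)→87600 …(+1); best=7900 via (C,hash)
  {BCDE}: card=144000; try (D,hash)→10480, (E,hash)→18880, (D,merge)→87760, (D,nl_idx)→188800, (E,merge)→219880, (E,nl_idx)→247880 …(+2); best=10480 via (D,hash)
  {BCDF}: card=28800; try (B,hash)→7680, (B,merge)→14880, (F,hash)→18600, (F,merge)→219720, (B,nl)→289320, (F,nl)→1155080; best=7680 via (B,hash)
  {ABCDE}: card=144000; try (D,hash)→15580, (D,merge)→92860, (A,hash)→155880, (D,nl_idx)→193900, (D,nl)→727900, (A,merge)→2747280 …(+1); best=15580 via (D,hash)
  {BCDEF}: card=288000; try (E,hash)→37880, (F,hash)→155600, (E,merge)→469280, (E,nl_idx)→497280, (F,merge)→2747120, (E,nl)→2887680 …(+1); best=37880 via (E,hash)
  {ABCDEF}: card=288000; try (F,hash)→160700, (A,hash)→327280, (F,merge)→2752220, (A,merge)→5798680, (F,nl)→11535580, (A,nl)→28837880; best=160700 via (F,hash)

cost=160700; order=A,E,B,C,D,F; methods=nl_idx,merge,hash,hash,hash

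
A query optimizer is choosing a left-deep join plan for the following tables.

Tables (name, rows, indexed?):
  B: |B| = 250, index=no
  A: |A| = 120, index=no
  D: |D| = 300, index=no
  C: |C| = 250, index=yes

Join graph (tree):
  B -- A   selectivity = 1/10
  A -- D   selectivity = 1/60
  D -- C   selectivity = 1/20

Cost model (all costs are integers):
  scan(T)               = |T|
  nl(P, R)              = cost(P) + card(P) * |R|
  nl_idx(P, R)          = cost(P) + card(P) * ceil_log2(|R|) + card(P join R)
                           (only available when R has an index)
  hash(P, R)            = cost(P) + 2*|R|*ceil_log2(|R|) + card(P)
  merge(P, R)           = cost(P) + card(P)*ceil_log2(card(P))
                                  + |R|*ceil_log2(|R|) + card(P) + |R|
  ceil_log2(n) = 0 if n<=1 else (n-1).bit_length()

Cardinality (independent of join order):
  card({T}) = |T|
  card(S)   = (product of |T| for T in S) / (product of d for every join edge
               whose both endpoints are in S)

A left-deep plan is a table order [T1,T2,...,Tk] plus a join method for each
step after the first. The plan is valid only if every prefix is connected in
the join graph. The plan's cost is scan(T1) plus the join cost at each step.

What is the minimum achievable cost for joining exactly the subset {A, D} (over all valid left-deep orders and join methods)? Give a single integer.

Selinger DP over subsets of {A,D}:
  {A}: scan cost=120, card=120
  {D}: scan cost=300, card=300
  {AD}: card=600; try (A,hash)→2280, (D,merge)→4080, (A,merge)→4260, (D,hash)→5640, (D,nl)→36120, (A,nl)→36300; best=2280 via (A,hash)

2280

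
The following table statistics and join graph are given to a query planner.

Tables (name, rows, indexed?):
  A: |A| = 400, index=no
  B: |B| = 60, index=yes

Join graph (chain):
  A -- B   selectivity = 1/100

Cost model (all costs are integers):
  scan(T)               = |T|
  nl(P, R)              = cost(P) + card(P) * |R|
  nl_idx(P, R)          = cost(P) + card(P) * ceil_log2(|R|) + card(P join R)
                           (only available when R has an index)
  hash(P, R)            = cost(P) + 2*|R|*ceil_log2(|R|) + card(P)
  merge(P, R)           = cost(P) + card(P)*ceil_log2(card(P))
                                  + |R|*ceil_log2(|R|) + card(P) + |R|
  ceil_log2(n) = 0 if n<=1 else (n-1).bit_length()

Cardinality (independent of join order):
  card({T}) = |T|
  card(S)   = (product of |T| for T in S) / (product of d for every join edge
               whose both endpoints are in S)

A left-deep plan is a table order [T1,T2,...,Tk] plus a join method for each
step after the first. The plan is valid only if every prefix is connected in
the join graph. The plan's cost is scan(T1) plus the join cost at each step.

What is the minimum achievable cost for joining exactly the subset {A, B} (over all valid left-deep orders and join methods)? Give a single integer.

Selinger DP over subsets of {A,B}:
  {A}: scan cost=400, card=400
  {B}: scan cost=60, card=60
  {AB}: card=240; try (B,hash)→1520, (B,nl_idx)→3040, (A,merge)→4480, (B,merge)→4820, (A,hash)→7320, (A,nl)→24060 …(+1); best=1520 via (B,hash)

1520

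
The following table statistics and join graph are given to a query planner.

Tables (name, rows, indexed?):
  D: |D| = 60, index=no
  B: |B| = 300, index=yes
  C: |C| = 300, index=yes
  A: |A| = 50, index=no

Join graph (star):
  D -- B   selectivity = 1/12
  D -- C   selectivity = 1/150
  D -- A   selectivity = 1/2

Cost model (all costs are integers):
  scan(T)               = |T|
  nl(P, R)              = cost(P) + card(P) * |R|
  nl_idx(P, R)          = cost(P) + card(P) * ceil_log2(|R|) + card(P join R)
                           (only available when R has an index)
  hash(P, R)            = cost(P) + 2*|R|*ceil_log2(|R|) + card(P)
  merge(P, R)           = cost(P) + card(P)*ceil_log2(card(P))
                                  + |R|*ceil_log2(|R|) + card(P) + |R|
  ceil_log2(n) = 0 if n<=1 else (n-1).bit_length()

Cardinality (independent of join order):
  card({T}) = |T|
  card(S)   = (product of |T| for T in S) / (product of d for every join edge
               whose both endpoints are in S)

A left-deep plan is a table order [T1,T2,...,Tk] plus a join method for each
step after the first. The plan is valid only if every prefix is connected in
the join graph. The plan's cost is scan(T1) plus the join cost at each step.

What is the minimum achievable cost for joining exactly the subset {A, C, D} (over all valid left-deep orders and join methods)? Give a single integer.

Selinger DP over subsets of {A,C,D}:
  {D}: scan cost=60, card=60
  {C}: scan cost=300, card=300
  {A}: scan cost=50, card=50
  {CD}: card=120; try (C,nl_idx)→720, (D,hash)→1320, (C,merge)→3480, (D,merge)→3720, (C,hash)→5520, (C,nl)→18060 …(+1); best=720 via (C,nl_idx)
  {AD}: card=1500; try (A,hash)→720, (D,hash)→820, (D,merge)→820, (A,merge)→830, (D,nl)→3050, (A,nl)→3060; best=720 via (A,hash)
  {ACD}: card=3000; try (A,hash)→1440, (A,merge)→2030, (A,nl)→6720, (C,hash)→7620, (C,nl_idx)→17220, (C,merge)→21720 …(+1); best=1440 via (A,hash)

1440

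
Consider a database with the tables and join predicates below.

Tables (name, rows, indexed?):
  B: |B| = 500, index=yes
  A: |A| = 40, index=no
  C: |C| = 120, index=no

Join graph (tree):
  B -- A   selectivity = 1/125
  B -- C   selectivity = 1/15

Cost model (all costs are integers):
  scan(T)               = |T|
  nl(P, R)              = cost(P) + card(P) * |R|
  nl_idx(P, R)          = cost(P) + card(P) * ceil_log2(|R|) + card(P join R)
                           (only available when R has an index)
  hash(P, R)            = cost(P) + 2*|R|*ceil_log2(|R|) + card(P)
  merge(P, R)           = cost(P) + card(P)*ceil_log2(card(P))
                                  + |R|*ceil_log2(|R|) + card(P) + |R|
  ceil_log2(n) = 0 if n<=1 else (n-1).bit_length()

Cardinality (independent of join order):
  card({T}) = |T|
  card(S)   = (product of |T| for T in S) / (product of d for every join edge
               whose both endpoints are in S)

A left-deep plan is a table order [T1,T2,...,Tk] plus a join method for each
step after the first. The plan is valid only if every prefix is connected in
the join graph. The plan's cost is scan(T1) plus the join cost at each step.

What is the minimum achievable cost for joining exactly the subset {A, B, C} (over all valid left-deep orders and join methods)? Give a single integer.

2400

Selinger DP over subsets of {A,B,C}:
  {B}: scan cost=500, card=500
  {A}: scan cost=40, card=40
  {C}: scan cost=120, card=120
  {AB}: card=160; try (B,nl_idx)→560, (A,hash)→1480, (B,merge)→5320, (A,merge)→5780, (B,hash)→9080, (B,nl)→20040 …(+1); best=560 via (B,nl_idx)
  {BC}: card=4000; try (C,hash)→2680, (B,nl_idx)→5200, (B,merge)→6080, (C,merge)→6460, (B,hash)→9240, (B,nl)→60120 …(+1); best=2680 via (C,hash)
  {ABC}: card=1280; try (C,hash)→2400, (C,merge)→2960, (A,hash)→7160, (C,nl)→19760, (A,merge)→54960, (A,nl)→162680; best=2400 via (C,hash)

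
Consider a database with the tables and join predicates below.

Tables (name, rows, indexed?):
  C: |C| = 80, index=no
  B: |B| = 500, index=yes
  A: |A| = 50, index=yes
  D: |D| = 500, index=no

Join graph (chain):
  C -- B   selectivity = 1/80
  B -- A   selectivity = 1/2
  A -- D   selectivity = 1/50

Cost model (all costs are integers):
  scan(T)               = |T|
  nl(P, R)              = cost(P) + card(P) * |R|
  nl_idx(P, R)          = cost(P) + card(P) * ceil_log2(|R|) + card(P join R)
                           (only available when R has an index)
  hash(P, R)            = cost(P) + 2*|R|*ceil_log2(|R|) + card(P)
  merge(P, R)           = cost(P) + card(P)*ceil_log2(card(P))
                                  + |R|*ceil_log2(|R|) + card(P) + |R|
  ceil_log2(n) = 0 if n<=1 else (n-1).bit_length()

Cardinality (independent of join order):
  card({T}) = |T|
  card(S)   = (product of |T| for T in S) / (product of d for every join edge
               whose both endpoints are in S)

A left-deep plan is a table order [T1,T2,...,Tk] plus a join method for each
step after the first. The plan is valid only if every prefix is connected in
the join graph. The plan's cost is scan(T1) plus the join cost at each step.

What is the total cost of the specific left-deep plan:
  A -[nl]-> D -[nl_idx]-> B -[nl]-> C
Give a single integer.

10154550

step 1: scan A: cost=50, card=50
step 2: join D via nl
    card(P join D) = 50*500/(50) = 500
    cost = 50 + 50*500 = 25050
step 3: join B via nl_idx
    card(P join B) = 500*500/(2) = 125000
    cost = 25050 + 500*9 + 125000 = 154550
step 4: join C via nl
    card(P join C) = 125000*80/(80) = 125000
    cost = 154550 + 125000*80 = 10154550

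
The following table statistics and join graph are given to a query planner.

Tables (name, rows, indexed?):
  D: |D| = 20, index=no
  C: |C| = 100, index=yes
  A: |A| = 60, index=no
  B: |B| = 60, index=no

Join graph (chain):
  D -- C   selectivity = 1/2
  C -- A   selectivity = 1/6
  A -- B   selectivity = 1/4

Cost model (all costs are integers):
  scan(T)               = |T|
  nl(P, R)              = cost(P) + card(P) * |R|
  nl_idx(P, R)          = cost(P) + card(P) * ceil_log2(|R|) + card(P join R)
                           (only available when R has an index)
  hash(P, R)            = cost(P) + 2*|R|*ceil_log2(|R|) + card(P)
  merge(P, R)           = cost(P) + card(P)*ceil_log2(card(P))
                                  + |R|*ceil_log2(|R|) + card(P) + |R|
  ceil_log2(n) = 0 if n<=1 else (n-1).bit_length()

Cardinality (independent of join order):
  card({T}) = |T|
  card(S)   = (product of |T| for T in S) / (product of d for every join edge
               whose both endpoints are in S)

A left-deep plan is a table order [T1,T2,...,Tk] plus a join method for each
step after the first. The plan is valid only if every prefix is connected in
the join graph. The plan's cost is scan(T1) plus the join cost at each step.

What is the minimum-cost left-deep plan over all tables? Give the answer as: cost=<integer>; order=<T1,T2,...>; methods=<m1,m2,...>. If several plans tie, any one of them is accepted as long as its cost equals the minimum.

Selinger DP (subsets sized 1..n):
  {D}: scan cost=20, card=20
  {C}: scan cost=100, card=100
  {A}: scan cost=60, card=60
  {B}: scan cost=60, card=60
  {CD}: card=1000; try (D,hash)→400, (C,merge)→940, (D,merge)→1020, (C,nl_idx)→1160, (C,hash)→1440, (C,nl)→2020 …(+1); best=400 via (D,hash)
  {AC}: card=1000; try (A,hash)→920, (C,merge)→1280, (A,merge)→1320, (C,nl_idx)→1480, (C,hash)→1520, (C,nl)→6060 …(+1); best=920 via (A,hash)
  {AB}: card=900; try (B,hash)→840, (A,hash)→840, (B,merge)→900, (A,merge)→900, (B,nl)→3660, (A,nl)→3660; best=840 via (B,hash)
  {ACD}: card=10000; try (D,hash)→2120, (A,hash)→2120, (A,merge)→11820, (D,merge)→12040, (D,nl)→20920, (A,nl)→60400; best=2120 via (D,hash)
  {ABC}: card=15000; try (B,hash)→2640, (C,hash)→3140, (C,merge)→11540, (B,merge)→12340, (C,nl_idx)→22140, (B,nl)→60920 …(+1); best=2640 via (B,hash)
  {ABCD}: card=150000; try (B,hash)→12840, (D,hash)→17840, (B,merge)→152540, (D,merge)→227760, (D,nl)→302640, (B,nl)→602120; best=12840 via (B,hash)

cost=12840; order=C,A,D,B; methods=hash,hash,hash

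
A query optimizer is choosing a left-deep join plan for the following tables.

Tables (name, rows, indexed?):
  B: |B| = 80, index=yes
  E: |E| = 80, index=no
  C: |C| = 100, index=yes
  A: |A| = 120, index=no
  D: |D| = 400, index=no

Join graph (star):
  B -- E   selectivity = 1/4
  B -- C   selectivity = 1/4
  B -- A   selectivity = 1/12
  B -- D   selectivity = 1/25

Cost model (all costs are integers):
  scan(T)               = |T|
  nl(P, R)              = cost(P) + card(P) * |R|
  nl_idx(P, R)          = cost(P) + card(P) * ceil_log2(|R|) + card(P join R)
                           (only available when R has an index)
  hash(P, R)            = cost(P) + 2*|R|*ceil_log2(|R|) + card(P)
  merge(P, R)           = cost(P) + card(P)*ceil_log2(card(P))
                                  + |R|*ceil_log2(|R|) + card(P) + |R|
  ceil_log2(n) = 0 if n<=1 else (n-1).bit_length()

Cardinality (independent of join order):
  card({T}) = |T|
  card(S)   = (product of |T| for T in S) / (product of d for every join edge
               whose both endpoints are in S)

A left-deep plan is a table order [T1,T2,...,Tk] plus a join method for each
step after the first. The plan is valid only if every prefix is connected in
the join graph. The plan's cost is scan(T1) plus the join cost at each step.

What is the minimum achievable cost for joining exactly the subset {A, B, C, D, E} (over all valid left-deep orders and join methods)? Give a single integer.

276200

Selinger DP over subsets of {A,B,C,D,E}:
  {B}: scan cost=80, card=80
  {E}: scan cost=80, card=80
  {C}: scan cost=100, card=100
  {A}: scan cost=120, card=120
  {D}: scan cost=400, card=400
  {BE}: card=1600; try (E,hash)→1280, (B,hash)→1280, (E,merge)→1360, (B,merge)→1360, (B,nl_idx)→2240, (E,nl)→6480 …(+1); best=1280 via (E,hash)
  {BC}: card=2000; try (B,hash)→1320, (C,merge)→1520, (B,merge)→1540, (C,hash)→1560, (C,nl_idx)→2640, (B,nl_idx)→2800 …(+2); best=1320 via (B,hash)
  {AB}: card=800; try (B,hash)→1360, (A,merge)→1680, (B,merge)→1720, (B,nl_idx)→1760, (A,hash)→1840, (A,nl)→9680 …(+1); best=1360 via (B,hash)
  {BD}: card=1280; try (B,hash)→1920, (B,nl_idx)→4480, (D,merge)→4720, (B,merge)→5040, (D,hash)→7360, (D,nl)→32080 …(+1); best=1920 via (B,hash)
  {BCE}: card=40000; try (C,hash)→4280, (E,hash)→4440, (C,merge)→21280, (E,merge)→25960, (C,nl_idx)→52480, (C,nl)→161280 …(+1); best=4280 via (C,hash)
  {ABE}: card=16000; try (E,hash)→3280, (A,hash)→4560, (E,merge)→10800, (A,merge)→21440, (E,nl)→65360, (A,nl)→193280; best=3280 via (E,hash)
  {BDE}: card=25600; try (E,hash)→4320, (D,hash)→10080, (E,merge)→17920, (D,merge)→24480, (E,nl)→104320, (D,nl)→641280; best=4320 via (E,hash)
  {ABC}: card=20000; try (C,hash)→3560, (A,hash)→5000, (C,merge)→10960, (A,merge)→26280, (C,nl_idx)→26960, (C,nl)→81360 …(+1); best=3560 via (C,hash)
  {BCD}: card=32000; try (C,hash)→4600, (D,hash)→10520, (C,merge)→18080, (D,merge)→29320, (C,nl_idx)→42880, (C,nl)→129920 …(+1); best=4600 via (C,hash)
  {ABD}: card=12800; try (A,hash)→4880, (D,hash)→9360, (D,merge)→14160, (A,merge)→18240, (A,nl)→155520, (D,nl)→321360; best=4880 via (A,hash)
  {ABCE}: card=400000; try (C,hash)→20680, (E,hash)→24680, (A,hash)→45960, (C,merge)→244080, (E,merge)→324200, (C,nl_idx)→515280 …(+4); best=20680 via (C,hash)
  {BCDE}: card=640000; try (C,hash)→31320, (E,hash)→37720, (D,hash)→51480, (C,merge)→414720, (E,merge)→517240, (D,merge)→688280 …(+4); best=31320 via (C,hash)
  {ABDE}: card=256000; try (E,hash)→18800, (D,hash)→26480, (A,hash)→31600, (E,merge)→197520, (D,merge)→247280, (A,merge)→414880 …(+3); best=18800 via (E,hash)
  {ABCD}: card=320000; try (C,hash)→19080, (D,hash)→30760, (A,hash)→38280, (C,merge)→197680, (D,merge)→327560, (C,nl_idx)→414480 …(+4); best=19080 via (C,hash)
  {ABCDE}: card=6400000; try (C,hash)→276200, (E,hash)→340200, (D,hash)→427880, (A,hash)→673000, (C,merge)→4883600, (E,merge)→6419720 …(+7); best=276200 via (C,hash)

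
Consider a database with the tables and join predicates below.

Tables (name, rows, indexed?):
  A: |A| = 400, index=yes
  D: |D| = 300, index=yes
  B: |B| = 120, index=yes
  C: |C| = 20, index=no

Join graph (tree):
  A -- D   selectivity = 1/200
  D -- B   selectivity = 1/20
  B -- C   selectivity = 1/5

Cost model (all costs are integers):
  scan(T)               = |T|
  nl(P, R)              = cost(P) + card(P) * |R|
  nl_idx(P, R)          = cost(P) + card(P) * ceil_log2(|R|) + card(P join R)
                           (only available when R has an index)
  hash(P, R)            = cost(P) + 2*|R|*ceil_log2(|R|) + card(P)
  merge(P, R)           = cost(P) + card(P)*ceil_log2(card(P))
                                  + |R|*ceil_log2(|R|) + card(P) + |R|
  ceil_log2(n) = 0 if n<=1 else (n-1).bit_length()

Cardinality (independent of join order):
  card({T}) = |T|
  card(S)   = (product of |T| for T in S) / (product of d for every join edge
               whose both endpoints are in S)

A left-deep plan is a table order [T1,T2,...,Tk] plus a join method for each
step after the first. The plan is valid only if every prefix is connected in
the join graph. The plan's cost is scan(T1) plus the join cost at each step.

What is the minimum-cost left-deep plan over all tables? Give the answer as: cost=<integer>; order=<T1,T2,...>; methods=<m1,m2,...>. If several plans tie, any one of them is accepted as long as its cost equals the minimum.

cost=9680; order=D,A,B,C; methods=nl_idx,hash,hash

Selinger DP (subsets sized 1..n):
  {A}: scan cost=400, card=400
  {D}: scan cost=300, card=300
  {B}: scan cost=120, card=120
  {C}: scan cost=20, card=20
  {AD}: card=600; try (A,nl_idx)→3600, (D,nl_idx)→4600, (D,hash)→6200, (A,merge)→7300, (D,merge)→7400, (A,hash)→7800 …(+2); best=3600 via (A,nl_idx)
  {BD}: card=1800; try (B,hash)→2280, (D,nl_idx)→3000, (D,merge)→4080, (B,nl_idx)→4200, (B,merge)→4260, (D,hash)→5640 …(+2); best=2280 via (B,hash)
  {BC}: card=480; try (C,hash)→440, (B,nl_idx)→640, (B,merge)→1100, (C,merge)→1200, (B,hash)→1720, (B,nl)→2420 …(+1); best=440 via (C,hash)
  {ABD}: card=3600; try (B,hash)→5880, (B,merge)→11160, (A,hash)→11280, (B,nl_idx)→11400, (A,nl_idx)→22080, (A,merge)→27880 …(+2); best=5880 via (B,hash)
  {BCD}: card=7200; try (C,hash)→4280, (D,hash)→6320, (D,merge)→8240, (D,nl_idx)→11960, (C,merge)→24000, (C,nl)→38280 …(+1); best=4280 via (C,hash)
  {ABCD}: card=14400; try (C,hash)→9680, (A,hash)→18680, (C,merge)→52800, (C,nl)→77880, (A,nl_idx)→83480, (A,merge)→109080 …(+1); best=9680 via (C,hash)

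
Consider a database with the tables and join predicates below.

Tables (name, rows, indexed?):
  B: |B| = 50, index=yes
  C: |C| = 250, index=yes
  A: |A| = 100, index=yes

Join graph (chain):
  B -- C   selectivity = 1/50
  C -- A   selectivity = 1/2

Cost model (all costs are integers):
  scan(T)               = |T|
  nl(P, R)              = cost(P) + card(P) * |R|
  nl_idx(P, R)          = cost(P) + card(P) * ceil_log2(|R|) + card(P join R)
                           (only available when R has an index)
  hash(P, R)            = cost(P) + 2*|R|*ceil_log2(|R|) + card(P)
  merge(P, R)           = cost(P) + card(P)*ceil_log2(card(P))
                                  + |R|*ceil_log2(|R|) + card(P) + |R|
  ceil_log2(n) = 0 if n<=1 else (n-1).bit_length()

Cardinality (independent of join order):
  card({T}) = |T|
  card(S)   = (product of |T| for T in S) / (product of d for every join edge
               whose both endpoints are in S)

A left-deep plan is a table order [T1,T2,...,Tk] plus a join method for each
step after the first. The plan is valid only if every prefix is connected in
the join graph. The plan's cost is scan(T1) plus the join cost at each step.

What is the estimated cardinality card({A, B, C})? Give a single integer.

12500

Tables in S: A(100), B(50), C(250)
Edges inside S: B-C(d=50), C-A(d=2)
numerator = 100 * 50 * 250 = 1250000
denominator = 50 * 2 = 100
card(S) = 1250000 / 100 = 12500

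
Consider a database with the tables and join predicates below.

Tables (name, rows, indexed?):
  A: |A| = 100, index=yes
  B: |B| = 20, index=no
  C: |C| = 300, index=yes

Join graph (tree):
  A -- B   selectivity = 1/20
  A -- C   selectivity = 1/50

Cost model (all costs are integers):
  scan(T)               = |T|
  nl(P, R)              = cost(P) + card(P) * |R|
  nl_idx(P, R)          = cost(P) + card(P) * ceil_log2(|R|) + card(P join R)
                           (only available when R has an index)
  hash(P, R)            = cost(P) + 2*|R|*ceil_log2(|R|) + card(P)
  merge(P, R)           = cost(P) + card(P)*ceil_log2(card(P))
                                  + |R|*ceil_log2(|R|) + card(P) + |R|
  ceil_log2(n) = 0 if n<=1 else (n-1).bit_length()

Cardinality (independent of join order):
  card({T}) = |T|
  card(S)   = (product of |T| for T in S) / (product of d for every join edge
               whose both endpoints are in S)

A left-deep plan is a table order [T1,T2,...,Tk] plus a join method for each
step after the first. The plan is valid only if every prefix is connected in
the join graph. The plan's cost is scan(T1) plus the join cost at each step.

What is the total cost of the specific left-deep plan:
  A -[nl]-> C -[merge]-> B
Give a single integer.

36820

step 1: scan A: cost=100, card=100
step 2: join C via nl
    card(P join C) = 100*300/(50) = 600
    cost = 100 + 100*300 = 30100
step 3: join B via merge
    card(P join B) = 600*20/(20) = 600
    cost = 30100 + 600*10 + 20*5 + 600 + 20 = 36820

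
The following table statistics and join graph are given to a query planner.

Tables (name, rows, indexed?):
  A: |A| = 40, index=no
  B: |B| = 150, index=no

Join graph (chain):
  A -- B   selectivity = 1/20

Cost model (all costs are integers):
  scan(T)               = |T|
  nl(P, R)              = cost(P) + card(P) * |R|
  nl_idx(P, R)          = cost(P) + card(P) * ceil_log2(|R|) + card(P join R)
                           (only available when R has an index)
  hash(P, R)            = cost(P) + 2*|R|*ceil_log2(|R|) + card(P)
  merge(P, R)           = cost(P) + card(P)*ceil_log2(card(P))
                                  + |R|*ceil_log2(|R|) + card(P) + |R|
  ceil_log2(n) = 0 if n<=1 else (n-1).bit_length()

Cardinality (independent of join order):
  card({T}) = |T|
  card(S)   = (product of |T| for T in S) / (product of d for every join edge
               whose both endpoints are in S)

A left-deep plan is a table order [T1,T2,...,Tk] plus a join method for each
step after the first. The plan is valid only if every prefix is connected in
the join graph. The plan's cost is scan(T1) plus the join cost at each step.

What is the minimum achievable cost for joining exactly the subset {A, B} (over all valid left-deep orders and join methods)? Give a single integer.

780

Selinger DP over subsets of {A,B}:
  {A}: scan cost=40, card=40
  {B}: scan cost=150, card=150
  {AB}: card=300; try (A,hash)→780, (B,merge)→1670, (A,merge)→1780, (B,hash)→2480, (B,nl)→6040, (A,nl)→6150; best=780 via (A,hash)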